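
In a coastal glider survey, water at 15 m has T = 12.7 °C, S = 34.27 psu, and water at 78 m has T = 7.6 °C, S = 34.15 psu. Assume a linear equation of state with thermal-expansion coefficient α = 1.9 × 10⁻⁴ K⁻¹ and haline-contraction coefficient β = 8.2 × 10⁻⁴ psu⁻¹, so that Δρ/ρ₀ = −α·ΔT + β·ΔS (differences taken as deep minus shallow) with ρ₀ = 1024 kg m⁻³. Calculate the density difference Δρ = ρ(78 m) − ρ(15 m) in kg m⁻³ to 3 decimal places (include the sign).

ΔT = -5.1 K, ΔS = -0.12 psu (deep − shallow).
Δρ/ρ₀ = −(1.9 × 10⁻⁴)(-5.1) + (8.2 × 10⁻⁴)(-0.12) = 8.706 × 10⁻⁴.
Δρ = 1024 × (8.706 × 10⁻⁴) = +0.891 kg m⁻³.
Positive Δρ: denser below, stable.

+0.891 kg m⁻³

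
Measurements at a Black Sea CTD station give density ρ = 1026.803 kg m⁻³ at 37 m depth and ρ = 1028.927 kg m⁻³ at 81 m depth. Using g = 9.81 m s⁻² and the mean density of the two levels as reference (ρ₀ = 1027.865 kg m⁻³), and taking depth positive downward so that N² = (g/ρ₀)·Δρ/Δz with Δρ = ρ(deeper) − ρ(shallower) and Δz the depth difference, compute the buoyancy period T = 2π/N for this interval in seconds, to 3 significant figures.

293 s

Δρ = 1028.927 − 1026.803 = 2.124 kg m⁻³ over Δz = 81 − 37 = 44 m.
N² = (9.81/1027.865) × (2.124/44) = 4.6072 × 10⁻⁴ s⁻².
N = √(4.6072 × 10⁻⁴) = 0.021464 rad s⁻¹, so T = 2π/N = 292.73 s ≈ 293 s.
N² > 0, so the interval is statically stable.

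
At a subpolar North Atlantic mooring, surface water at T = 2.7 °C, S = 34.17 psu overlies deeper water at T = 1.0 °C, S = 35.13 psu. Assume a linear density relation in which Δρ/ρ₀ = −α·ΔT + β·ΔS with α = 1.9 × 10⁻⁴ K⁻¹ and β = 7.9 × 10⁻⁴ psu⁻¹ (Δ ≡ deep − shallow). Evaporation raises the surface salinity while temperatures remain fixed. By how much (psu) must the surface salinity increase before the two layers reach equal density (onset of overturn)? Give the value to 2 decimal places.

1.37 psu

Neutral buoyancy requires −α(T_deep − T_surf) + β(S_deep − S_surf′) = 0.
S_surf′ = S_deep − (α/β)·ΔT = 35.13 − (1.9 × 10⁻⁴/7.9 × 10⁻⁴)·(-1.7) = 35.5389 psu.
Increase required: 35.5389 − 34.17 = 1.3689 psu.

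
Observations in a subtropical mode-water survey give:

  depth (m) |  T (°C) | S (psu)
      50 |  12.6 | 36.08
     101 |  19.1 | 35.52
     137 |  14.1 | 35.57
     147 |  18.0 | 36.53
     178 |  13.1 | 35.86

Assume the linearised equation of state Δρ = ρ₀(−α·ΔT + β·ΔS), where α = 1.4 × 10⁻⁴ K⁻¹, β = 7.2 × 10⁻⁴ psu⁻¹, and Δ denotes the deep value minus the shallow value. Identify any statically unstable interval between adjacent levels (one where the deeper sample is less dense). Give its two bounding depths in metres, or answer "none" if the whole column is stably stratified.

50–101 m

Evaluate Δρ/ρ₀ = −αΔT + βΔS across each adjacent pair:
  50–101 m: −αΔT+βΔS = −(1.4 × 10⁻⁴)(+6.5)+(7.2 × 10⁻⁴)(-0.56) = -1.3 × 10⁻³ → UNSTABLE
  101–137 m: −αΔT+βΔS = −(1.4 × 10⁻⁴)(-5.0)+(7.2 × 10⁻⁴)(+0.05) = 7.4 × 10⁻⁴ → stable
  137–147 m: −αΔT+βΔS = −(1.4 × 10⁻⁴)(+3.9)+(7.2 × 10⁻⁴)(+0.96) = 1.5 × 10⁻⁴ → stable
  147–178 m: −αΔT+βΔS = −(1.4 × 10⁻⁴)(-4.9)+(7.2 × 10⁻⁴)(-0.67) = 2.0 × 10⁻⁴ → stable
The 50–101 m interval has Δρ < 0: lighter water underlies denser water.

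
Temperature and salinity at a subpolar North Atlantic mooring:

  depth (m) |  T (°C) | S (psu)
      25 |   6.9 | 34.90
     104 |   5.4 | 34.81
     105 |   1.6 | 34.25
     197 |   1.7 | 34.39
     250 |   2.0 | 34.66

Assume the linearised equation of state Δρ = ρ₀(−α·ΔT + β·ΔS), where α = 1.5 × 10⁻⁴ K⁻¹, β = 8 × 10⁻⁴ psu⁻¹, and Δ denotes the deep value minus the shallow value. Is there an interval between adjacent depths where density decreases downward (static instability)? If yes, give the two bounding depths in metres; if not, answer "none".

Evaluate Δρ/ρ₀ = −αΔT + βΔS across each adjacent pair:
  25–104 m: −αΔT+βΔS = −(1.5 × 10⁻⁴)(-1.5)+(8 × 10⁻⁴)(-0.09) = 1.5 × 10⁻⁴ → stable
  104–105 m: −αΔT+βΔS = −(1.5 × 10⁻⁴)(-3.8)+(8 × 10⁻⁴)(-0.56) = 1.2 × 10⁻⁴ → stable
  105–197 m: −αΔT+βΔS = −(1.5 × 10⁻⁴)(+0.1)+(8 × 10⁻⁴)(+0.14) = 9.7 × 10⁻⁵ → stable
  197–250 m: −αΔT+βΔS = −(1.5 × 10⁻⁴)(+0.3)+(8 × 10⁻⁴)(+0.27) = 1.7 × 10⁻⁴ → stable
Every interval has Δρ > 0: the column is stably stratified throughout.

none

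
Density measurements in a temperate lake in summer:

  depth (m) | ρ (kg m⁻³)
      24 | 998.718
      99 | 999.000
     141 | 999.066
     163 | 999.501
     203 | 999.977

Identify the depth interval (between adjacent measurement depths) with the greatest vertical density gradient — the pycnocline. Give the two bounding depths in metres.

141–163 m

Compute the density gradient over each adjacent pair:
  24–99 m: Δρ/Δz = 0.282/75 = 3.8 × 10⁻³ kg m⁻⁴
  99–141 m: Δρ/Δz = 0.066/42 = 1.6 × 10⁻³ kg m⁻⁴
  141–163 m: Δρ/Δz = 0.435/22 = 0.020 kg m⁻⁴
  163–203 m: Δρ/Δz = 0.476/40 = 0.012 kg m⁻⁴
The largest gradient is in the 141–163 m interval — the pycnocline.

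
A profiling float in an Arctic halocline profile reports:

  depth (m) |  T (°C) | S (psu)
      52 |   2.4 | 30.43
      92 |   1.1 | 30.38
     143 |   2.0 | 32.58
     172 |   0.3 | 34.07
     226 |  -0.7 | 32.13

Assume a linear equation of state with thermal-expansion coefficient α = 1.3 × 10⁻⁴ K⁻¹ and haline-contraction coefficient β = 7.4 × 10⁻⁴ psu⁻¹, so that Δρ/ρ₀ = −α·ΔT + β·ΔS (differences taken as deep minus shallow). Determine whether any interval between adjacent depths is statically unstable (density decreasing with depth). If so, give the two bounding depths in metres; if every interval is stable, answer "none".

172–226 m

Evaluate Δρ/ρ₀ = −αΔT + βΔS across each adjacent pair:
  52–92 m: −αΔT+βΔS = −(1.3 × 10⁻⁴)(-1.3)+(7.4 × 10⁻⁴)(-0.05) = 1.3 × 10⁻⁴ → stable
  92–143 m: −αΔT+βΔS = −(1.3 × 10⁻⁴)(+0.9)+(7.4 × 10⁻⁴)(+2.20) = 1.5 × 10⁻³ → stable
  143–172 m: −αΔT+βΔS = −(1.3 × 10⁻⁴)(-1.7)+(7.4 × 10⁻⁴)(+1.49) = 1.3 × 10⁻³ → stable
  172–226 m: −αΔT+βΔS = −(1.3 × 10⁻⁴)(-1.0)+(7.4 × 10⁻⁴)(-1.94) = -1.3 × 10⁻³ → UNSTABLE
The 172–226 m interval has Δρ < 0: lighter water underlies denser water.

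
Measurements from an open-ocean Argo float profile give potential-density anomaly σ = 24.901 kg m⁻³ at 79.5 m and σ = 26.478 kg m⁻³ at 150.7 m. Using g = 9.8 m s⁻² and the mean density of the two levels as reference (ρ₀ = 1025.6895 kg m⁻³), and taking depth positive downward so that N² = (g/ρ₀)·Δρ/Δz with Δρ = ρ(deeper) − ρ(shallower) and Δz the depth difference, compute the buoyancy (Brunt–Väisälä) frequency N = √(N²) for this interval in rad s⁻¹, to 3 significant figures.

Δρ = 1026.478 − 1024.901 = 1.577 kg m⁻³ over Δz = 150.7 − 79.5 = 71.2 m.
N² = (9.8/1025.6895) × (1.577/71.2) = 2.1162 × 10⁻⁴ s⁻².
N = √(2.1162 × 10⁻⁴) = 0.014547 rad s⁻¹ ≈ 0.0145 rad s⁻¹.

0.0145 rad s⁻¹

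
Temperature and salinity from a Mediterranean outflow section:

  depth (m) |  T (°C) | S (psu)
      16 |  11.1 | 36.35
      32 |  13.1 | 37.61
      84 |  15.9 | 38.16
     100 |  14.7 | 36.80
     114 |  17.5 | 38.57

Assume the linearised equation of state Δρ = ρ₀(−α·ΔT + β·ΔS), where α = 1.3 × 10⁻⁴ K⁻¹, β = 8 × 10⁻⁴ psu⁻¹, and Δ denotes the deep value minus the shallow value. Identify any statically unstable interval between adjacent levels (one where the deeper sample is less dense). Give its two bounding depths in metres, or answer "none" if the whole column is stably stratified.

Evaluate Δρ/ρ₀ = −αΔT + βΔS across each adjacent pair:
  16–32 m: −αΔT+βΔS = −(1.3 × 10⁻⁴)(+2.0)+(8 × 10⁻⁴)(+1.26) = 7.5 × 10⁻⁴ → stable
  32–84 m: −αΔT+βΔS = −(1.3 × 10⁻⁴)(+2.8)+(8 × 10⁻⁴)(+0.55) = 7.6 × 10⁻⁵ → stable
  84–100 m: −αΔT+βΔS = −(1.3 × 10⁻⁴)(-1.2)+(8 × 10⁻⁴)(-1.36) = -9.3 × 10⁻⁴ → UNSTABLE
  100–114 m: −αΔT+βΔS = −(1.3 × 10⁻⁴)(+2.8)+(8 × 10⁻⁴)(+1.77) = 1.1 × 10⁻³ → stable
The 84–100 m interval has Δρ < 0: lighter water underlies denser water.

84–100 m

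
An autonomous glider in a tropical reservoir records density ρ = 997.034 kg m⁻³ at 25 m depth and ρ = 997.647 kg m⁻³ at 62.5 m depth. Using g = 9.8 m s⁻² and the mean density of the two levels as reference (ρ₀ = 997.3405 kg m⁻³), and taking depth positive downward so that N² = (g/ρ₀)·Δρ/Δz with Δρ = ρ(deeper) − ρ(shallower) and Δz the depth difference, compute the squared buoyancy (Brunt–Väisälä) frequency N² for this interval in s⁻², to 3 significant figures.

1.61 × 10⁻⁴ s⁻²

Δρ = 997.647 − 997.034 = 0.613 kg m⁻³ over Δz = 62.5 − 25 = 37.5 m.
N² = (9.8/997.3405) × (0.613/37.5) = 1.6062 × 10⁻⁴ s⁻² ≈ 1.61 × 10⁻⁴ s⁻².
A positive N² confirms static stability across the interval.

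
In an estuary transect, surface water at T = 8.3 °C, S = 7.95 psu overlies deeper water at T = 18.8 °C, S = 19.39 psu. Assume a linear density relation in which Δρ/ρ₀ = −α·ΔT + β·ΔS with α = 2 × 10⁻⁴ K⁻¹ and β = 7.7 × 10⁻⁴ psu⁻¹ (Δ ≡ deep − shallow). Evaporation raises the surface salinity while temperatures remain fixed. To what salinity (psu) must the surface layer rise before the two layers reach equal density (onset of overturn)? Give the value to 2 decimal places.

Neutral buoyancy requires −α(T_deep − T_surf) + β(S_deep − S_surf′) = 0.
S_surf′ = S_deep − (α/β)·ΔT = 19.39 − (2 × 10⁻⁴/7.7 × 10⁻⁴)·(+10.5) = 16.6627 psu.
Increase required: 16.6627 − 7.95 = 8.7127 psu.

16.66 psu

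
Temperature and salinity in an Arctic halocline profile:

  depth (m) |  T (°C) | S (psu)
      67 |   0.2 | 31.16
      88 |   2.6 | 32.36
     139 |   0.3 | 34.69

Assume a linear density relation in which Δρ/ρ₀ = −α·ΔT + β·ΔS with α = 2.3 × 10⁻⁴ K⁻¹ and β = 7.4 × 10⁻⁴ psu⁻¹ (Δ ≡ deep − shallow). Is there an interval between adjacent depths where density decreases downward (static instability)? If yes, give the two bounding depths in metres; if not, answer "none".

none

Evaluate Δρ/ρ₀ = −αΔT + βΔS across each adjacent pair:
  67–88 m: −αΔT+βΔS = −(2.3 × 10⁻⁴)(+2.4)+(7.4 × 10⁻⁴)(+1.20) = 3.4 × 10⁻⁴ → stable
  88–139 m: −αΔT+βΔS = −(2.3 × 10⁻⁴)(-2.3)+(7.4 × 10⁻⁴)(+2.33) = 2.3 × 10⁻³ → stable
Every interval has Δρ > 0: the column is stably stratified throughout.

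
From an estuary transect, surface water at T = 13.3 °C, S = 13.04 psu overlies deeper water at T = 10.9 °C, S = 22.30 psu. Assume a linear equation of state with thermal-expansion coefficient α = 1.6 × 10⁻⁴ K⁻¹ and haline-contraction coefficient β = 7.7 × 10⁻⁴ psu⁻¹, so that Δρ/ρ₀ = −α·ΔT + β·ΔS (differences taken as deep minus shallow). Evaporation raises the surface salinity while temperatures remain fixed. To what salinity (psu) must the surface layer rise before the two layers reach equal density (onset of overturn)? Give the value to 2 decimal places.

22.80 psu

Neutral buoyancy requires −α(T_deep − T_surf) + β(S_deep − S_surf′) = 0.
S_surf′ = S_deep − (α/β)·ΔT = 22.30 − (1.6 × 10⁻⁴/7.7 × 10⁻⁴)·(-2.4) = 22.7987 psu.
Increase required: 22.7987 − 13.04 = 9.7587 psu.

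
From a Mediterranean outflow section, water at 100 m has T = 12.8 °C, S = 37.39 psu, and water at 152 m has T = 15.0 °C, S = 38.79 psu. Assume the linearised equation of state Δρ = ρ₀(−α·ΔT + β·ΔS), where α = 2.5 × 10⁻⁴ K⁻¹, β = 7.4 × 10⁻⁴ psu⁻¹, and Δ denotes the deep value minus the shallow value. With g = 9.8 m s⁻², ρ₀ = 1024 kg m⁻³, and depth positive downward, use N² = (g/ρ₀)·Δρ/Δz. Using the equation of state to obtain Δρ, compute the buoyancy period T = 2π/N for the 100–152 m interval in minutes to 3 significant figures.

10.9 min

ΔT = +2.2 K, ΔS = +1.40 psu (deep − shallow).
Δρ/ρ₀ = −αΔT + βΔS = -5.50 × 10⁻⁴ + 1.036 × 10⁻³ = 4.86 × 10⁻⁴, so Δρ ≈ 0.4977 kg m⁻³.
N² = (g/ρ₀)·Δρ/Δz = g·(Δρ/ρ₀)/Δz = 9.8 × 4.86 × 10⁻⁴ / 52 = 9.1592 × 10⁻⁵ s⁻².
N = √(9.1592 × 10⁻⁵) = 9.5704 × 10⁻³ rad s⁻¹ → T = 2π/N = 656.52 s = 10.942 min ≈ 10.9 min.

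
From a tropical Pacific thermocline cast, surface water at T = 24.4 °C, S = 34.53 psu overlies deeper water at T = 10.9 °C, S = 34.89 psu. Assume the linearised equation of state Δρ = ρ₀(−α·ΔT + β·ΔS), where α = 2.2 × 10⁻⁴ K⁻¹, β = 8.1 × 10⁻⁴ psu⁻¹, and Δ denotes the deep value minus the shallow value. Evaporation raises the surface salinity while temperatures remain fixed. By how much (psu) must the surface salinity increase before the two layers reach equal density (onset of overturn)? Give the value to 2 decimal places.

4.03 psu

Neutral buoyancy requires −α(T_deep − T_surf) + β(S_deep − S_surf′) = 0.
S_surf′ = S_deep − (α/β)·ΔT = 34.89 − (2.2 × 10⁻⁴/8.1 × 10⁻⁴)·(-13.5) = 38.5567 psu.
Increase required: 38.5567 − 34.53 = 4.0267 psu.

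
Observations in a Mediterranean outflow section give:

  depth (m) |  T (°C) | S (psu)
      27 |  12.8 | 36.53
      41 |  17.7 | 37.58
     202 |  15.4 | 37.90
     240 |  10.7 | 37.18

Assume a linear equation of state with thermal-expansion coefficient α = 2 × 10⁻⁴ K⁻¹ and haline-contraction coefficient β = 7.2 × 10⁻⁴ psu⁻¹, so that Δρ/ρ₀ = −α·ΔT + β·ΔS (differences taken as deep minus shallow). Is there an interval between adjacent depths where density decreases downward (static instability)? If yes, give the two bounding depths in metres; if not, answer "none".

27–41 m

Evaluate Δρ/ρ₀ = −αΔT + βΔS across each adjacent pair:
  27–41 m: −αΔT+βΔS = −(2 × 10⁻⁴)(+4.9)+(7.2 × 10⁻⁴)(+1.05) = -2.2 × 10⁻⁴ → UNSTABLE
  41–202 m: −αΔT+βΔS = −(2 × 10⁻⁴)(-2.3)+(7.2 × 10⁻⁴)(+0.32) = 6.9 × 10⁻⁴ → stable
  202–240 m: −αΔT+βΔS = −(2 × 10⁻⁴)(-4.7)+(7.2 × 10⁻⁴)(-0.72) = 4.2 × 10⁻⁴ → stable
The 27–41 m interval has Δρ < 0: lighter water underlies denser water.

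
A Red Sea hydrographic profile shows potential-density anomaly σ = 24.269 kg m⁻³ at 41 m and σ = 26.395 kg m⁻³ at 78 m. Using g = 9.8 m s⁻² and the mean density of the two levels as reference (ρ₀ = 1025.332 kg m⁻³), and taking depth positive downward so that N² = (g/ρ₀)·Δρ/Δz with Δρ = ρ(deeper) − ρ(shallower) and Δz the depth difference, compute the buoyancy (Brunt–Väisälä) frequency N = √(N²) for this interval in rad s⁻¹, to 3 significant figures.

Δρ = 1026.395 − 1024.269 = 2.126 kg m⁻³ over Δz = 78 − 41 = 37 m.
N² = (9.8/1025.332) × (2.126/37) = 5.4919 × 10⁻⁴ s⁻².
N = √(5.4919 × 10⁻⁴) = 0.023435 rad s⁻¹ ≈ 0.0234 rad s⁻¹.

0.0234 rad s⁻¹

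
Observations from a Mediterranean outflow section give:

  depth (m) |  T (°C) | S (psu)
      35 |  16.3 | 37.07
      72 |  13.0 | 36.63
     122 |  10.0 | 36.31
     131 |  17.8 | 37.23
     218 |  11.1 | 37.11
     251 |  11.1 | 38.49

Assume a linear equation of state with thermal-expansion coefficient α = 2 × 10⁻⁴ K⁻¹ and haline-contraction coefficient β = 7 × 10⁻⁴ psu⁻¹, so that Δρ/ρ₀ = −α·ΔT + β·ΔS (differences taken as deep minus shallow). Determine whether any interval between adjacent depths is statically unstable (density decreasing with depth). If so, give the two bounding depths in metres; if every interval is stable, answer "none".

Evaluate Δρ/ρ₀ = −αΔT + βΔS across each adjacent pair:
  35–72 m: −αΔT+βΔS = −(2 × 10⁻⁴)(-3.3)+(7 × 10⁻⁴)(-0.44) = 3.5 × 10⁻⁴ → stable
  72–122 m: −αΔT+βΔS = −(2 × 10⁻⁴)(-3.0)+(7 × 10⁻⁴)(-0.32) = 3.8 × 10⁻⁴ → stable
  122–131 m: −αΔT+βΔS = −(2 × 10⁻⁴)(+7.8)+(7 × 10⁻⁴)(+0.92) = -9.2 × 10⁻⁴ → UNSTABLE
  131–218 m: −αΔT+βΔS = −(2 × 10⁻⁴)(-6.7)+(7 × 10⁻⁴)(-0.12) = 1.3 × 10⁻³ → stable
  218–251 m: −αΔT+βΔS = −(2 × 10⁻⁴)(+0.0)+(7 × 10⁻⁴)(+1.38) = 9.7 × 10⁻⁴ → stable
The 122–131 m interval has Δρ < 0: lighter water underlies denser water.

122–131 m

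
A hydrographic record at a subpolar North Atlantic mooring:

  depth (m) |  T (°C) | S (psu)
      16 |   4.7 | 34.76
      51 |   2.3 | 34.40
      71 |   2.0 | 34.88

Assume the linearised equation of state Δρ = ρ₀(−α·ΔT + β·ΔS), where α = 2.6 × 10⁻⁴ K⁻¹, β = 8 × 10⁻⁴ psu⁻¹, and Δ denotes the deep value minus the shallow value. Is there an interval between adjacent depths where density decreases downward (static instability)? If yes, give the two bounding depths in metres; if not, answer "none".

Evaluate Δρ/ρ₀ = −αΔT + βΔS across each adjacent pair:
  16–51 m: −αΔT+βΔS = −(2.6 × 10⁻⁴)(-2.4)+(8 × 10⁻⁴)(-0.36) = 3.4 × 10⁻⁴ → stable
  51–71 m: −αΔT+βΔS = −(2.6 × 10⁻⁴)(-0.3)+(8 × 10⁻⁴)(+0.48) = 4.6 × 10⁻⁴ → stable
Every interval has Δρ > 0: the column is stably stratified throughout.

none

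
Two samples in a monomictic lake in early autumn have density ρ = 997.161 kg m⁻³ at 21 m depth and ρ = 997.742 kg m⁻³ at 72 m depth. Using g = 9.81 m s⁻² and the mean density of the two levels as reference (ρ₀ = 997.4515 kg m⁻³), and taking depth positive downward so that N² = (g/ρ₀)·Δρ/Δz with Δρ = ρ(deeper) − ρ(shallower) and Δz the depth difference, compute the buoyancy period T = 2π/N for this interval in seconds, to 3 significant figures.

594 s

Δρ = 997.742 − 997.161 = 0.581 kg m⁻³ over Δz = 72 − 21 = 51 m.
N² = (9.81/997.4515) × (0.581/51) = 1.1204 × 10⁻⁴ s⁻².
N = √(1.1204 × 10⁻⁴) = 0.010585 rad s⁻¹, so T = 2π/N = 593.59 s ≈ 594 s.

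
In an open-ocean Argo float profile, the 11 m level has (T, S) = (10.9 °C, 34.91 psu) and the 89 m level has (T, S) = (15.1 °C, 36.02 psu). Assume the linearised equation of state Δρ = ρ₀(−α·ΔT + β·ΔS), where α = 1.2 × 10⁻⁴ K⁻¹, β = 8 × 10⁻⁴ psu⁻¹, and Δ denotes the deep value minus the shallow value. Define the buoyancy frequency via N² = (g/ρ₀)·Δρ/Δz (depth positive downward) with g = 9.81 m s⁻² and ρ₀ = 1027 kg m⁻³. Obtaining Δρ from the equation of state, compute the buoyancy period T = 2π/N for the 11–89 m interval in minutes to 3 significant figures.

15.1 min

ΔT = +4.2 K, ΔS = +1.11 psu (deep − shallow).
Δρ/ρ₀ = −αΔT + βΔS = -5.04 × 10⁻⁴ + 8.88 × 10⁻⁴ = 3.84 × 10⁻⁴, so Δρ ≈ 0.3944 kg m⁻³.
N² = (g/ρ₀)·Δρ/Δz = g·(Δρ/ρ₀)/Δz = 9.81 × 3.84 × 10⁻⁴ / 78 = 4.8295 × 10⁻⁵ s⁻².
N = √(4.8295 × 10⁻⁵) = 6.9495 × 10⁻³ rad s⁻¹ → T = 2π/N = 904.12 s = 15.069 min ≈ 15.1 min.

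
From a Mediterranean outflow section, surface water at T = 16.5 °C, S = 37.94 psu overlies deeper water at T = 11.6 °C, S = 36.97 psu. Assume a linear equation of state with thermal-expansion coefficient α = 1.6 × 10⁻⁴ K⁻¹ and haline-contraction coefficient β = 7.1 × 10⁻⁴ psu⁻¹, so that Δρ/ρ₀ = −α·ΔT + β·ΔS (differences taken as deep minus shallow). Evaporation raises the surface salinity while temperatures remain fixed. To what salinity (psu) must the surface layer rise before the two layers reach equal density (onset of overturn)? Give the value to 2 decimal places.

Neutral buoyancy requires −α(T_deep − T_surf) + β(S_deep − S_surf′) = 0.
S_surf′ = S_deep − (α/β)·ΔT = 36.97 − (1.6 × 10⁻⁴/7.1 × 10⁻⁴)·(-4.9) = 38.0742 psu.
Increase required: 38.0742 − 37.94 = 0.1342 psu.

38.07 psu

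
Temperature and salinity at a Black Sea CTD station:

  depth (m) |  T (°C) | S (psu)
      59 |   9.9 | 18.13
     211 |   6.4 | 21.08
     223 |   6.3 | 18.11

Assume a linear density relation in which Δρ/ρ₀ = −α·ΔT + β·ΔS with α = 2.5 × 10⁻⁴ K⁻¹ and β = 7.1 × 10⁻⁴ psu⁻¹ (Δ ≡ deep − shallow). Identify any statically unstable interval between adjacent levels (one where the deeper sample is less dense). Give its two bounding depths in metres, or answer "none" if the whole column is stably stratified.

Evaluate Δρ/ρ₀ = −αΔT + βΔS across each adjacent pair:
  59–211 m: −αΔT+βΔS = −(2.5 × 10⁻⁴)(-3.5)+(7.1 × 10⁻⁴)(+2.95) = 3.0 × 10⁻³ → stable
  211–223 m: −αΔT+βΔS = −(2.5 × 10⁻⁴)(-0.1)+(7.1 × 10⁻⁴)(-2.97) = -2.1 × 10⁻³ → UNSTABLE
The 211–223 m interval has Δρ < 0: lighter water underlies denser water.

211–223 m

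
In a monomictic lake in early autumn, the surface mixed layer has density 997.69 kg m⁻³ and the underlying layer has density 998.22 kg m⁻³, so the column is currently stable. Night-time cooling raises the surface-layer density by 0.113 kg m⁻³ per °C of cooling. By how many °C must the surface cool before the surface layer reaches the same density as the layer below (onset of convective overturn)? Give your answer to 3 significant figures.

Density deficit of the surface layer: 998.22 − 997.69 = 0.53 kg m⁻³.
Required change = 0.53 / 0.113 = 4.69 °C.

4.69 °C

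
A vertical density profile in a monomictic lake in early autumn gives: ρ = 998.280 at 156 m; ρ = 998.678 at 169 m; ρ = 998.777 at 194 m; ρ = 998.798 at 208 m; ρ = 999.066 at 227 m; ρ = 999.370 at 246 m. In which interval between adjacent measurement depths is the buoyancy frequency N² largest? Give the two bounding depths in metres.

Compute the density gradient over each adjacent pair:
  156–169 m: Δρ/Δz = 0.398/13 = 0.031 kg m⁻⁴
  169–194 m: Δρ/Δz = 0.099/25 = 4.0 × 10⁻³ kg m⁻⁴
  194–208 m: Δρ/Δz = 0.021/14 = 1.5 × 10⁻³ kg m⁻⁴
  208–227 m: Δρ/Δz = 0.268/19 = 0.014 kg m⁻⁴
  227–246 m: Δρ/Δz = 0.304/19 = 0.016 kg m⁻⁴
The largest gradient is in the 156–169 m interval — the pycnocline.

156–169 m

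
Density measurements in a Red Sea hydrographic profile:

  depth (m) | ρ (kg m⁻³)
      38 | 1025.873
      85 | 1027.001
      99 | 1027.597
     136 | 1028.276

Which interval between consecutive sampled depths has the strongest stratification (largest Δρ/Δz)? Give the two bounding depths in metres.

Compute the density gradient over each adjacent pair:
  38–85 m: Δρ/Δz = 1.128/47 = 0.024 kg m⁻⁴
  85–99 m: Δρ/Δz = 0.596/14 = 0.043 kg m⁻⁴
  99–136 m: Δρ/Δz = 0.679/37 = 0.018 kg m⁻⁴
The largest gradient is in the 85–99 m interval — the pycnocline.

85–99 m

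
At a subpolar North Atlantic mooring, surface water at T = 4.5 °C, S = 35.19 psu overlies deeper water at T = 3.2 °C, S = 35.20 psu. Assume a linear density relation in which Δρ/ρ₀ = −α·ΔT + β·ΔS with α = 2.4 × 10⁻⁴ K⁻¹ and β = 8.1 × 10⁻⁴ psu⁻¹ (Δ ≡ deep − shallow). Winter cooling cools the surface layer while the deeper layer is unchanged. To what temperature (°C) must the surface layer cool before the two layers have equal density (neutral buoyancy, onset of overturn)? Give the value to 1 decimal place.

3.2 °C

Neutral buoyancy requires Δρ = 0, i.e. −α(T_deep − T_surf′) + β(S_deep − S_surf) = 0.
T_surf′ = T_deep − (β/α)·ΔS = 3.2 − (8.1 × 10⁻⁴/2.4 × 10⁻⁴)·(+0.01) = 3.166 °C.
Cooling required: 4.5 − (3.166) = 1.334 °C.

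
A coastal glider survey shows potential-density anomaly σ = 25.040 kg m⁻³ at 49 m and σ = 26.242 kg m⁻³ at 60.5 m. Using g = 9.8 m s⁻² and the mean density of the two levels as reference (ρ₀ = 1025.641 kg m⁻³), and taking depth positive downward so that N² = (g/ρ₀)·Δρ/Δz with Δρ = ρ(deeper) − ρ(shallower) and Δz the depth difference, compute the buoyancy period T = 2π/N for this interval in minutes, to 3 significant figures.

3.31 min

Δρ = 1026.242 − 1025.040 = 1.202 kg m⁻³ over Δz = 60.5 − 49 = 11.5 m.
N² = (9.8/1025.641) × (1.202/11.5) = 9.9871 × 10⁻⁴ s⁻².
N = √(9.9871 × 10⁻⁴) = 0.031602 rad s⁻¹, so T = 2π/N = 198.82 s = 3.3137 min ≈ 3.31 min.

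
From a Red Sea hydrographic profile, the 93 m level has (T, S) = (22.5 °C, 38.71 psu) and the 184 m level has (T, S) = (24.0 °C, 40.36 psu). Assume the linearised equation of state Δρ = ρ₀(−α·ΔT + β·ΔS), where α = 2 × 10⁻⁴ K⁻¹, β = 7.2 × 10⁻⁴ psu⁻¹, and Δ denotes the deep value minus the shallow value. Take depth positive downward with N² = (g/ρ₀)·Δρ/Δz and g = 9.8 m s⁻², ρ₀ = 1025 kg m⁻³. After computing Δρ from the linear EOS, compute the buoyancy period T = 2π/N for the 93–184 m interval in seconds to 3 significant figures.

643 s

ΔT = +1.5 K, ΔS = +1.65 psu (deep − shallow).
Δρ/ρ₀ = −αΔT + βΔS = -3.00 × 10⁻⁴ + 1.188 × 10⁻³ = 8.88 × 10⁻⁴, so Δρ ≈ 0.9102 kg m⁻³.
N² = (g/ρ₀)·Δρ/Δz = g·(Δρ/ρ₀)/Δz = 9.8 × 8.88 × 10⁻⁴ / 91 = 9.5631 × 10⁻⁵ s⁻².
N = √(9.5631 × 10⁻⁵) = 9.7791 × 10⁻³ rad s⁻¹ → T = 2π/N = 642.51 s ≈ 643 s.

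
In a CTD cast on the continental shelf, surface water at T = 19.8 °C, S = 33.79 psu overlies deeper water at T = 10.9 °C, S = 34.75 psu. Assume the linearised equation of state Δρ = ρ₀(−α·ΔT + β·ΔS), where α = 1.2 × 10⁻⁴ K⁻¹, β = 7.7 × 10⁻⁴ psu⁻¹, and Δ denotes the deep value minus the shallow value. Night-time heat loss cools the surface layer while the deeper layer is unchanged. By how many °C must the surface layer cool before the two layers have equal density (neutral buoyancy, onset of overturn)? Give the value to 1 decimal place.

Neutral buoyancy requires Δρ = 0, i.e. −α(T_deep − T_surf′) + β(S_deep − S_surf) = 0.
T_surf′ = T_deep − (β/α)·ΔS = 10.9 − (7.7 × 10⁻⁴/1.2 × 10⁻⁴)·(+0.96) = 4.740 °C.
Cooling required: 19.8 − (4.740) = 15.060 °C.

15.1 °C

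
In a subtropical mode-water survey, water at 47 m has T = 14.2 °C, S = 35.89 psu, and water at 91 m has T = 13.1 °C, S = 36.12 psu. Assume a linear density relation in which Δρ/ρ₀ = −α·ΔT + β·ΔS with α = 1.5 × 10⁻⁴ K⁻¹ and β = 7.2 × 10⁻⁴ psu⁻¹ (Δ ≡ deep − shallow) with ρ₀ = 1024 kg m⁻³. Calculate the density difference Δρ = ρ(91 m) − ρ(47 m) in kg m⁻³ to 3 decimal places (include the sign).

+0.339 kg m⁻³

ΔT = -1.1 K, ΔS = +0.23 psu (deep − shallow).
Δρ/ρ₀ = −(1.5 × 10⁻⁴)(-1.1) + (7.2 × 10⁻⁴)(+0.23) = 3.306 × 10⁻⁴.
Δρ = 1024 × (3.306 × 10⁻⁴) = +0.339 kg m⁻³.
Positive Δρ: denser below, stable.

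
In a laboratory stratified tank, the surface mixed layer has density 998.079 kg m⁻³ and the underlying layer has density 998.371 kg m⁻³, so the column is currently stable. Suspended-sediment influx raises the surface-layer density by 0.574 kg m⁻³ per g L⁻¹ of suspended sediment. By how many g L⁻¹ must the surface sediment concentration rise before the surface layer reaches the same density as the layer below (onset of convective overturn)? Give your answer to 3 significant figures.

0.509 g L⁻¹

Density deficit of the surface layer: 998.371 − 998.079 = 0.292 kg m⁻³.
Required change = 0.292 / 0.574 = 0.509 g L⁻¹.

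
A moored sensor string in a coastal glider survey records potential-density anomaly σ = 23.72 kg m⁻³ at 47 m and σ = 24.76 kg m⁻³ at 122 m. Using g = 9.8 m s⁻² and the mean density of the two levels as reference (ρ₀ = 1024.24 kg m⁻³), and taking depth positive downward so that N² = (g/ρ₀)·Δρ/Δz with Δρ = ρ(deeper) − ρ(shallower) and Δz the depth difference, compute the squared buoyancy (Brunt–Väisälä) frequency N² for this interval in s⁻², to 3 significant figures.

Δρ = 1024.76 − 1023.72 = 1.04 kg m⁻³ over Δz = 122 − 47 = 75 m.
N² = (9.8/1024.24) × (1.04/75) = 1.3268 × 10⁻⁴ s⁻² ≈ 1.33 × 10⁻⁴ s⁻².

1.33 × 10⁻⁴ s⁻²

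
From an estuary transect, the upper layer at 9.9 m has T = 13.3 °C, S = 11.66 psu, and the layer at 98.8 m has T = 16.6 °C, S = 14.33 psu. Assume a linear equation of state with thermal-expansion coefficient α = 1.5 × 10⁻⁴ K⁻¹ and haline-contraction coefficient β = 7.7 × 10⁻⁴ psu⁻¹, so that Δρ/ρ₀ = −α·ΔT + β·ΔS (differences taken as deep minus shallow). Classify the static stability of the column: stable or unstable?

ΔT = 16.6 − 13.3 = +3.3 K and ΔS = 14.33 − 11.66 = +2.67 psu (deep − shallow).
−αΔT = -4.95 × 10⁻⁴; βΔS = 2.0559 × 10⁻³; sum Δρ/ρ₀ = 1.5609 × 10⁻³.
Δρ/ρ₀ > 0, so Δρ > 0: deeper water is denser → statically stable.

stable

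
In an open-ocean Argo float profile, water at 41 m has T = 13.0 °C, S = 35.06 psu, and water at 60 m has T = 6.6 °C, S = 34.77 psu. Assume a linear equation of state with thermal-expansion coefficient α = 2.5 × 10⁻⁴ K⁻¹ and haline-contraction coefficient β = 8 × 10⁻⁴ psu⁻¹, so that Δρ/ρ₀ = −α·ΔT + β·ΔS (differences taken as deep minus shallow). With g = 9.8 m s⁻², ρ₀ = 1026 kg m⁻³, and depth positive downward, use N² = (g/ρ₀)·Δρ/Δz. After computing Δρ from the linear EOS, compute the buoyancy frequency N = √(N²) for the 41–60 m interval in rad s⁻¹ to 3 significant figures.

ΔT = -6.4 K, ΔS = -0.29 psu (deep − shallow).
Δρ/ρ₀ = −αΔT + βΔS = 1.60 × 10⁻³ − 2.32 × 10⁻⁴ = 1.368 × 10⁻³, so Δρ ≈ 1.404 kg m⁻³.
N² = (g/ρ₀)·Δρ/Δz = g·(Δρ/ρ₀)/Δz = 9.8 × 1.368 × 10⁻³ / 19 = 7.0560 × 10⁻⁴ s⁻².
N = √(7.0560 × 10⁻⁴) = 0.026563 rad s⁻¹ ≈ 0.0266 rad s⁻¹.

0.0266 rad s⁻¹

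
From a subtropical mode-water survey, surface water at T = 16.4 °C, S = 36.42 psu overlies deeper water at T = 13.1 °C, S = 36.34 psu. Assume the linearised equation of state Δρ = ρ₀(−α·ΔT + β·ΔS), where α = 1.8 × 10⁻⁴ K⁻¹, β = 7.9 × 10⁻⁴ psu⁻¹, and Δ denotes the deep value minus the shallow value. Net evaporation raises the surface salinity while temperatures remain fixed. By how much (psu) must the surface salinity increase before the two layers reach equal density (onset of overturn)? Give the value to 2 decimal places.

0.67 psu

Neutral buoyancy requires −α(T_deep − T_surf) + β(S_deep − S_surf′) = 0.
S_surf′ = S_deep − (α/β)·ΔT = 36.34 − (1.8 × 10⁻⁴/7.9 × 10⁻⁴)·(-3.3) = 37.0919 psu.
Increase required: 37.0919 − 36.42 = 0.6719 psu.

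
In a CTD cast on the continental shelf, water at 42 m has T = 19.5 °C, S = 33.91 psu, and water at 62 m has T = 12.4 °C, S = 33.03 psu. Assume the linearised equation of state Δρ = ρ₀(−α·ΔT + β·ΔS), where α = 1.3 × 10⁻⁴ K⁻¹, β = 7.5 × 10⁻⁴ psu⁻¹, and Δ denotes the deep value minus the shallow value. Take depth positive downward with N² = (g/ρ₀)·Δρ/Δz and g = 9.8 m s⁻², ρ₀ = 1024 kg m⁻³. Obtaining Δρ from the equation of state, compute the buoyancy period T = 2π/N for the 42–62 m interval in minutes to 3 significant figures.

ΔT = -7.1 K, ΔS = -0.88 psu (deep − shallow).
Δρ/ρ₀ = −αΔT + βΔS = 9.23 × 10⁻⁴ − 6.60 × 10⁻⁴ = 2.63 × 10⁻⁴, so Δρ ≈ 0.2693 kg m⁻³.
N² = (g/ρ₀)·Δρ/Δz = g·(Δρ/ρ₀)/Δz = 9.8 × 2.63 × 10⁻⁴ / 20 = 1.2887 × 10⁻⁴ s⁻².
N = √(1.2887 × 10⁻⁴) = 0.011352 rad s⁻¹ → T = 2π/N = 553.49 s = 9.2248 min ≈ 9.22 min.

9.22 min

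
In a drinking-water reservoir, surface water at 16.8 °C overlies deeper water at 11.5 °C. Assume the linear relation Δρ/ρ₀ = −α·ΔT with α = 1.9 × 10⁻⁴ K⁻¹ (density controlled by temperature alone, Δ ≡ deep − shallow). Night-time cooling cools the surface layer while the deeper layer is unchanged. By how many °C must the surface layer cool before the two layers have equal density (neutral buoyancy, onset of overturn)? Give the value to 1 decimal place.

5.3 °C

With temperature the only control, equal density requires T_surf′ = T_deep.
T_surf′ = 11.5 °C.
Cooling required: 16.8 − 11.5 = 5.3 °C.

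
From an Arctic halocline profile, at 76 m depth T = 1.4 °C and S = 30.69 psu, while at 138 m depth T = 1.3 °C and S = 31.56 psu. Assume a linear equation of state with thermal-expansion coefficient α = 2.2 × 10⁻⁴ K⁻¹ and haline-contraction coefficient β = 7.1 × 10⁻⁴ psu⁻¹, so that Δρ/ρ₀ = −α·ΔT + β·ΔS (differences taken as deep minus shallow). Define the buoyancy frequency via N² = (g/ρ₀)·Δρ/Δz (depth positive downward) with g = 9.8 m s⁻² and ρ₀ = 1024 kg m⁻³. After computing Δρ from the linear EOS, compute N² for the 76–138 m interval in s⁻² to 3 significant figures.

ΔT = -0.1 K, ΔS = +0.87 psu (deep − shallow).
Δρ/ρ₀ = −αΔT + βΔS = 2.20 × 10⁻⁵ + 6.177 × 10⁻⁴ = 6.397 × 10⁻⁴, so Δρ ≈ 0.6551 kg m⁻³.
N² = (g/ρ₀)·Δρ/Δz = g·(Δρ/ρ₀)/Δz = 9.8 × 6.397 × 10⁻⁴ / 62 = 1.0111 × 10⁻⁴ s⁻² ≈ 1.01 × 10⁻⁴ s⁻².

1.01 × 10⁻⁴ s⁻²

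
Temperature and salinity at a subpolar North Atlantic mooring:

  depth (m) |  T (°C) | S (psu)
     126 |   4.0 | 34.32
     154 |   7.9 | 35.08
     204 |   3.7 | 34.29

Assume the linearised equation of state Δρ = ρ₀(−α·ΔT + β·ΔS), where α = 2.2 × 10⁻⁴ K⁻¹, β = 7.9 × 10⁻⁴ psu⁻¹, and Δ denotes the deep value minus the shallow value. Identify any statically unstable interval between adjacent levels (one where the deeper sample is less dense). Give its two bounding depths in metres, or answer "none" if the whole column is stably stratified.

126–154 m

Evaluate Δρ/ρ₀ = −αΔT + βΔS across each adjacent pair:
  126–154 m: −αΔT+βΔS = −(2.2 × 10⁻⁴)(+3.9)+(7.9 × 10⁻⁴)(+0.76) = -2.6 × 10⁻⁴ → UNSTABLE
  154–204 m: −αΔT+βΔS = −(2.2 × 10⁻⁴)(-4.2)+(7.9 × 10⁻⁴)(-0.79) = 3.0 × 10⁻⁴ → stable
The 126–154 m interval has Δρ < 0: lighter water underlies denser water.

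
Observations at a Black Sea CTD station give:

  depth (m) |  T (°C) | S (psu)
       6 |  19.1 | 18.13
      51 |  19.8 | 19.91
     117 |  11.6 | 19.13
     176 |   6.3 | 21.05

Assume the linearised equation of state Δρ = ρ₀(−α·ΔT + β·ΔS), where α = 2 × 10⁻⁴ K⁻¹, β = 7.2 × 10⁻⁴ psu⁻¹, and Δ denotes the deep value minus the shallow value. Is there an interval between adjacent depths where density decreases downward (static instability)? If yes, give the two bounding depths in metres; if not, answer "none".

none

Evaluate Δρ/ρ₀ = −αΔT + βΔS across each adjacent pair:
  6–51 m: −αΔT+βΔS = −(2 × 10⁻⁴)(+0.7)+(7.2 × 10⁻⁴)(+1.78) = 1.1 × 10⁻³ → stable
  51–117 m: −αΔT+βΔS = −(2 × 10⁻⁴)(-8.2)+(7.2 × 10⁻⁴)(-0.78) = 1.1 × 10⁻³ → stable
  117–176 m: −αΔT+βΔS = −(2 × 10⁻⁴)(-5.3)+(7.2 × 10⁻⁴)(+1.92) = 2.4 × 10⁻³ → stable
Every interval has Δρ > 0: the column is stably stratified throughout.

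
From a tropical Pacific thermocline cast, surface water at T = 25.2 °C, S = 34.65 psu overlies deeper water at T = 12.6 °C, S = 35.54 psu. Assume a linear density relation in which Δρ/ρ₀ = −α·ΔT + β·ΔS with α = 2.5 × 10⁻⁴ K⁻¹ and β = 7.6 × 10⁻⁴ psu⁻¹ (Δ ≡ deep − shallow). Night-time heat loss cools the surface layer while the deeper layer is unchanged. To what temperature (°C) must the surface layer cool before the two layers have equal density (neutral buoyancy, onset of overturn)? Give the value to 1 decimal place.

9.9 °C

Neutral buoyancy requires Δρ = 0, i.e. −α(T_deep − T_surf′) + β(S_deep − S_surf) = 0.
T_surf′ = T_deep − (β/α)·ΔS = 12.6 − (7.6 × 10⁻⁴/2.5 × 10⁻⁴)·(+0.89) = 9.894 °C.
Cooling required: 25.2 − (9.894) = 15.306 °C.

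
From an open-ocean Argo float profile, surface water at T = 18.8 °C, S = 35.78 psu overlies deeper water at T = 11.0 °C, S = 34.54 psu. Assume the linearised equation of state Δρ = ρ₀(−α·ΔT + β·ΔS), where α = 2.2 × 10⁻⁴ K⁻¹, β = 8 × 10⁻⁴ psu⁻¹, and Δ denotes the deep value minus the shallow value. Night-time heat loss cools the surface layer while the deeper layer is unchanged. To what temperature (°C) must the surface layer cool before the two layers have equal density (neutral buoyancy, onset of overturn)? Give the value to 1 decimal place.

15.5 °C

Neutral buoyancy requires Δρ = 0, i.e. −α(T_deep − T_surf′) + β(S_deep − S_surf) = 0.
T_surf′ = T_deep − (β/α)·ΔS = 11.0 − (8 × 10⁻⁴/2.2 × 10⁻⁴)·(-1.24) = 15.509 °C.
Cooling required: 18.8 − (15.509) = 3.291 °C.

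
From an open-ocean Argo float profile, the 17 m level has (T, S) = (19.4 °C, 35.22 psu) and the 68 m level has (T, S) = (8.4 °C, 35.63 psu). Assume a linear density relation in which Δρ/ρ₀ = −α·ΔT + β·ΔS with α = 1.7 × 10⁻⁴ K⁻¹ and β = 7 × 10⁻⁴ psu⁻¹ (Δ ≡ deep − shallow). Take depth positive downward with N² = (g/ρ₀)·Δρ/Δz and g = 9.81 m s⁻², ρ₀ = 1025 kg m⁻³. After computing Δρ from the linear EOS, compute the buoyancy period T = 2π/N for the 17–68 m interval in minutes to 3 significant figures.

5.14 min

ΔT = -11.0 K, ΔS = +0.41 psu (deep − shallow).
Δρ/ρ₀ = −αΔT + βΔS = 1.87 × 10⁻³ + 2.87 × 10⁻⁴ = 2.157 × 10⁻³, so Δρ ≈ 2.211 kg m⁻³.
N² = (g/ρ₀)·Δρ/Δz = g·(Δρ/ρ₀)/Δz = 9.81 × 2.157 × 10⁻³ / 51 = 4.1491 × 10⁻⁴ s⁻².
N = √(4.1491 × 10⁻⁴) = 0.020369 rad s⁻¹ → T = 2π/N = 308.47 s = 5.1412 min ≈ 5.14 min.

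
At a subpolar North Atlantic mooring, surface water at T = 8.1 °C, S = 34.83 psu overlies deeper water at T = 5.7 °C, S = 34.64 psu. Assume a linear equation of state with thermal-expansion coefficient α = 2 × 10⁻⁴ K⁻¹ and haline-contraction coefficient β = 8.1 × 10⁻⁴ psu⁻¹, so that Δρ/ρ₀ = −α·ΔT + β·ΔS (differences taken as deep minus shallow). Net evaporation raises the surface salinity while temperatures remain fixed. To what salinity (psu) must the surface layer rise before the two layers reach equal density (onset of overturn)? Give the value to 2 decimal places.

Neutral buoyancy requires −α(T_deep − T_surf) + β(S_deep − S_surf′) = 0.
S_surf′ = S_deep − (α/β)·ΔT = 34.64 − (2 × 10⁻⁴/8.1 × 10⁻⁴)·(-2.4) = 35.2326 psu.
Increase required: 35.2326 − 34.83 = 0.4026 psu.

35.23 psu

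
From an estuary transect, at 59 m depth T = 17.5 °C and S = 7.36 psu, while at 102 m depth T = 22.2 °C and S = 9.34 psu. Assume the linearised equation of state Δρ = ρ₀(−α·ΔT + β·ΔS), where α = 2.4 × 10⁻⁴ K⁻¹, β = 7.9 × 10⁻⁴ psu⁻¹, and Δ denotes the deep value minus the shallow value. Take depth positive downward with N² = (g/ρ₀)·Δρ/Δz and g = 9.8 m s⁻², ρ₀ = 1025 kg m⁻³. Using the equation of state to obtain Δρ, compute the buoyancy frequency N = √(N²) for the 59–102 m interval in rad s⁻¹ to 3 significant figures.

ΔT = +4.7 K, ΔS = +1.98 psu (deep − shallow).
Δρ/ρ₀ = −αΔT + βΔS = -1.128 × 10⁻³ + 1.5642 × 10⁻³ = 4.362 × 10⁻⁴, so Δρ ≈ 0.4471 kg m⁻³.
N² = (g/ρ₀)·Δρ/Δz = g·(Δρ/ρ₀)/Δz = 9.8 × 4.362 × 10⁻⁴ / 43 = 9.9413 × 10⁻⁵ s⁻².
N = √(9.9413 × 10⁻⁵) = 9.9706 × 10⁻³ rad s⁻¹ ≈ 9.97 × 10⁻³ rad s⁻¹.

9.97 × 10⁻³ rad s⁻¹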